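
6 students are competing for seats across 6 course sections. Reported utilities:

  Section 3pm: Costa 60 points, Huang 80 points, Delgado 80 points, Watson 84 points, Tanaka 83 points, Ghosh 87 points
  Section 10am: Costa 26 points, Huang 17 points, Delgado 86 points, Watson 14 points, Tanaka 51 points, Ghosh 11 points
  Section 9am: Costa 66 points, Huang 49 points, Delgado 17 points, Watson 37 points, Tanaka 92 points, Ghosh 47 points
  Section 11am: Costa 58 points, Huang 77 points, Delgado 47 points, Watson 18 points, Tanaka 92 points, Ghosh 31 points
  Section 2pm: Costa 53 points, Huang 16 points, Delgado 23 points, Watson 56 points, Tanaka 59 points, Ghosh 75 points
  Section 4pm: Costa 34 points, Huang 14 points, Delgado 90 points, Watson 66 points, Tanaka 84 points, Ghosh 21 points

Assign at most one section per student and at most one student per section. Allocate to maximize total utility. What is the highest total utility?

Max total: 472 points

Optimal: Costa→Section 9am (66 points), Huang→Section 11am (77 points), Delgado→Section 10am (86 points), Watson→Section 3pm (84 points), Tanaka→Section 4pm (84 points), Ghosh→Section 2pm (75 points) — total 66+77+86+84+84+75 = 472 points.
Column-greedy (each section in turn goes to its best remaining student) gives 432 points, worse by 40.
Every other assignment is strictly worse.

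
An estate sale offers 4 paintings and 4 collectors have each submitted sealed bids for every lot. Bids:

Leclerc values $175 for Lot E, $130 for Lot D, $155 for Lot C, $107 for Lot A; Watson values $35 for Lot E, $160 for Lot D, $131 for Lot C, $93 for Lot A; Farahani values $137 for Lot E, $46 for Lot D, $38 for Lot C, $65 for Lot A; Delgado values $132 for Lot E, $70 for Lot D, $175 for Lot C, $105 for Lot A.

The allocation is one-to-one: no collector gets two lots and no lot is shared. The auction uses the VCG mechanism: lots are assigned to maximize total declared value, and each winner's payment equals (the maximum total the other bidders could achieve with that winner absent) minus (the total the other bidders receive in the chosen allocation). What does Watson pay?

Watson pays $23.

Efficient allocation: Leclerc→Lot A ($107), Watson→Lot D ($160), Farahani→Lot E ($137), Delgado→Lot C ($175); total welfare W = $579.
Watson receives Lot D at value $160, so the others get W − 160 = $419.
Without Watson: best allocation of the remaining 3 bidders over all 4 lots is Leclerc→Lot D ($130), Farahani→Lot E ($137), Delgado→Lot C ($175), total $442.
VCG payment = (others' best without Watson) − (others' welfare with Watson) = 442 − 419 = $23.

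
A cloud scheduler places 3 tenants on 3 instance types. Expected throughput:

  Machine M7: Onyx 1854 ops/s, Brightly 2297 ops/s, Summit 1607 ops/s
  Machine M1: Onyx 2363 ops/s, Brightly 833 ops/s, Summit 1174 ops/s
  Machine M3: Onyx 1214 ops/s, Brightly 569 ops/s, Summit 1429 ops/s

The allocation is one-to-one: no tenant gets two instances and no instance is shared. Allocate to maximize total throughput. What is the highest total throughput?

Optimal: Onyx→Machine M1 (2363 ops/s), Brightly→Machine M7 (2297 ops/s), Summit→Machine M3 (1429 ops/s) — total 2363+2297+1429 = 6089 ops/s.
Swapping Onyx↔Summit (Onyx→Machine M3 1214 ops/s, Summit→Machine M1 1174 ops/s) loses 1404.
Every other assignment is strictly worse.

Max total: 6089 ops/s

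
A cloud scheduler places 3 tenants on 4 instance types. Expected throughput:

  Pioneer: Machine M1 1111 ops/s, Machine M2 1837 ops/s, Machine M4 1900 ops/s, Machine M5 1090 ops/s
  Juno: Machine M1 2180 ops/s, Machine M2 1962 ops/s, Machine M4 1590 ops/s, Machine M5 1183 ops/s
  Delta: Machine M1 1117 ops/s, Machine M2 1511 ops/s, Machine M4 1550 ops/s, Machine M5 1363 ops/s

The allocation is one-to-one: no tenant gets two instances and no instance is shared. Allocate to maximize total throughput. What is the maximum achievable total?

Max total: 5591 ops/s

This is the linear assignment problem.
Optimal: Pioneer→Machine M4 (1900 ops/s), Juno→Machine M1 (2180 ops/s), Delta→Machine M2 (1511 ops/s) — total 1900+2180+1511 = 5591 ops/s.
Next-best assignment: Pioneer→Machine M2, Juno→Machine M1, Delta→Machine M4 = 5567 ops/s.
No other one-to-one assignment exceeds 5591 ops/s.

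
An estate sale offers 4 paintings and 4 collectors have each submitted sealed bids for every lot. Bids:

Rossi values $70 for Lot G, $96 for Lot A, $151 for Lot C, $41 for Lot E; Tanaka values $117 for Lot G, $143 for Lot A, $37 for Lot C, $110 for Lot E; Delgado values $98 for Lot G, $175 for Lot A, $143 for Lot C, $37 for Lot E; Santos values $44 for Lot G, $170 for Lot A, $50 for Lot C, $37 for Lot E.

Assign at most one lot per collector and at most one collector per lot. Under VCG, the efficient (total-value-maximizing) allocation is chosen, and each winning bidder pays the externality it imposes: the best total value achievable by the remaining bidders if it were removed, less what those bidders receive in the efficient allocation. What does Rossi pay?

Efficient allocation: Rossi→Lot C ($151), Tanaka→Lot E ($110), Delgado→Lot G ($98), Santos→Lot A ($170); total welfare W = $529.
Rossi receives Lot C at value $151, so the others get W − 151 = $378.
Without Rossi: best allocation of the remaining 3 bidders over all 4 lots is Tanaka→Lot G ($117), Delgado→Lot C ($143), Santos→Lot A ($170), total $430.
VCG payment = (others' best without Rossi) − (others' welfare with Rossi) = 430 − 378 = $52.

Rossi pays $52.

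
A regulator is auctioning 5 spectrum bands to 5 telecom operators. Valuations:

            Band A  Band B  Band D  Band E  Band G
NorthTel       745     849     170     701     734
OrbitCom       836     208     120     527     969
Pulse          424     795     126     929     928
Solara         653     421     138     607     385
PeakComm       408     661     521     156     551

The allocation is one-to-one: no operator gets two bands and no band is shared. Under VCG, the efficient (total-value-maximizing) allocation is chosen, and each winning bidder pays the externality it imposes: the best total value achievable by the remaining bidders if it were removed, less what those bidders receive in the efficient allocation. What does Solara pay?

Solara pays $36M.

Efficient allocation: NorthTel→Band B ($849M), OrbitCom→Band G ($969M), Pulse→Band E ($929M), Solara→Band A ($653M), PeakComm→Band D ($521M); total welfare W = $3921M.
Solara receives Band A at value $653M, so the others get W − 653 = $3268M.
Without Solara: best allocation of the remaining 4 bidders over all 5 bands is NorthTel→Band A ($745M), OrbitCom→Band G ($969M), Pulse→Band E ($929M), PeakComm→Band B ($661M), total $3304M.
VCG payment = (others' best without Solara) − (others' welfare with Solara) = 3304 − 3268 = $36M.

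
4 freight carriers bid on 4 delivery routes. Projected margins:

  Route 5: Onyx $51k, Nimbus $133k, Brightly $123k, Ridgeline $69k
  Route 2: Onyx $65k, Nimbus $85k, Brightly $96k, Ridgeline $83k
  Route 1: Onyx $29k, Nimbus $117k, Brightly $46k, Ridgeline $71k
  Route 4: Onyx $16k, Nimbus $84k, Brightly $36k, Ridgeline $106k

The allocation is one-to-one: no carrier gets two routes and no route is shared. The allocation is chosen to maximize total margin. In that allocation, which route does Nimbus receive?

Treat this as an assignment problem: match each carrier to one route.
Optimal: Onyx→Route 2 ($65k), Nimbus→Route 1 ($117k), Brightly→Route 5 ($123k), Ridgeline→Route 4 ($106k) — total 65+117+123+106 = $411k.
Max-entry greedy (repeatedly take the single best remaining cell) gives $364k, worse by 47.
Next-best assignment: Onyx→Route 5, Nimbus→Route 1, Brightly→Route 2, Ridgeline→Route 4 = $370k.
No other one-to-one assignment exceeds $411k.
Nimbus's own top route is Route 5 ($133k), but forcing Nimbus→Route 5 and reassigning the rest optimally gives only $364k — worse by 47.

Nimbus receives Route 1.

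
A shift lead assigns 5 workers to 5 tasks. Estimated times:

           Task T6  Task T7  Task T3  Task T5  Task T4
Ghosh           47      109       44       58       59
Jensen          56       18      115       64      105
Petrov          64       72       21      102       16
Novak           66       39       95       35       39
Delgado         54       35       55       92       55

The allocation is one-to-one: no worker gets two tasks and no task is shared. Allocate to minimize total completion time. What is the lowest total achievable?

Minimum total: 167 min

Optimal: Ghosh→Task T3 (44 min), Jensen→Task T7 (18 min), Petrov→Task T4 (16 min), Novak→Task T5 (35 min), Delgado→Task T6 (54 min) — total 44+18+16+35+54 = 167 min.
Next-best assignment: Ghosh→Task T6, Jensen→Task T7, Petrov→Task T4, Novak→Task T5, Delgado→Task T3 = 171 min.
Every other assignment is strictly worse.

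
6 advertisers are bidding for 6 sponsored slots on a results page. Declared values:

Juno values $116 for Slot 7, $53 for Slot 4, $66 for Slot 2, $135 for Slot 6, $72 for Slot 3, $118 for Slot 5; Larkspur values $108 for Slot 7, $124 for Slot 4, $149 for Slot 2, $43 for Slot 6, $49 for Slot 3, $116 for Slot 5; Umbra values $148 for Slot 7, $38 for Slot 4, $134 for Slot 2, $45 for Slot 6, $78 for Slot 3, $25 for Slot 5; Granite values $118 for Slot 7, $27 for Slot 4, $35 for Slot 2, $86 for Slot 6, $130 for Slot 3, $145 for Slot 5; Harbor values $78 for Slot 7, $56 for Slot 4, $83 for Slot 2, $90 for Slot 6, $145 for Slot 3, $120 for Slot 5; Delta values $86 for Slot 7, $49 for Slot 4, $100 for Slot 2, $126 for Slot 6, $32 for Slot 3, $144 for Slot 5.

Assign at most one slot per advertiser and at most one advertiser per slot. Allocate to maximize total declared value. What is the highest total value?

Optimal: Juno→Slot 6 ($135), Larkspur→Slot 4 ($124), Umbra→Slot 2 ($134), Granite→Slot 7 ($118), Harbor→Slot 3 ($145), Delta→Slot 5 ($144) — total 135+124+134+118+145+144 = $800.
Max-entry greedy (repeatedly take the single best remaining cell) gives $771, worse by 29.
Next-best assignment: Juno→Slot 6, Larkspur→Slot 4, Umbra→Slot 7, Granite→Slot 5, Harbor→Slot 3, Delta→Slot 2 = $797.
Swapping Granite↔Umbra (Granite→Slot 2 $35, Umbra→Slot 7 $148) loses 69.

Maximum total: $800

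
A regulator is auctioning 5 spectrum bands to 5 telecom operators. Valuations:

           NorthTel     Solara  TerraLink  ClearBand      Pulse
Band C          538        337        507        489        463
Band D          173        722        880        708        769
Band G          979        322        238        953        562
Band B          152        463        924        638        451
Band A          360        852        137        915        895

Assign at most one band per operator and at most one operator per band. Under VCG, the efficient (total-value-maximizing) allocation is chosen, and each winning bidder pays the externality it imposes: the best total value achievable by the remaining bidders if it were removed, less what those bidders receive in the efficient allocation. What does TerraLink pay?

TerraLink pays $126M.

Efficient allocation: NorthTel→Band C ($538M), Solara→Band A ($852M), TerraLink→Band B ($924M), ClearBand→Band G ($953M), Pulse→Band D ($769M); total welfare W = $4036M.
TerraLink receives Band B at value $924M, so the others get W − 924 = $3112M.
Without TerraLink: best allocation of the remaining 4 bidders over all 5 bands is NorthTel→Band G ($979M), Solara→Band A ($852M), ClearBand→Band B ($638M), Pulse→Band D ($769M), total $3238M.
VCG payment = (others' best without TerraLink) − (others' welfare with TerraLink) = 3238 − 3112 = $126M.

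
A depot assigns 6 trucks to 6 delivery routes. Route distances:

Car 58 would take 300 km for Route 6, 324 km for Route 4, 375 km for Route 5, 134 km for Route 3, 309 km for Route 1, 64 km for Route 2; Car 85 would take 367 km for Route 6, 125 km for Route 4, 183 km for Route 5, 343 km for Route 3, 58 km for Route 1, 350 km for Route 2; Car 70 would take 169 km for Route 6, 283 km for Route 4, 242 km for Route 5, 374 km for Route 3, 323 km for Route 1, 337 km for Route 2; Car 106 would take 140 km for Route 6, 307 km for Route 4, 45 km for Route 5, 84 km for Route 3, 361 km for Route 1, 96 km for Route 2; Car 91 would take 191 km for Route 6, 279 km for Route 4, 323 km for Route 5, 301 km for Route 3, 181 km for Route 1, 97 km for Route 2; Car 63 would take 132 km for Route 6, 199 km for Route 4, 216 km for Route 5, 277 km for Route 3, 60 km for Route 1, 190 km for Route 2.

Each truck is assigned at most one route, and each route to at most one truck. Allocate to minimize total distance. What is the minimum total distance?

Optimal: Car 58→Route 3 (134 km), Car 85→Route 4 (125 km), Car 70→Route 6 (169 km), Car 106→Route 5 (45 km), Car 91→Route 2 (97 km), Car 63→Route 1 (60 km) — total 134+125+169+45+97+60 = 630 km.
Row-greedy (each truck in turn takes its cheapest remaining route) gives 892 km, worse by 262.
No other one-to-one assignment undercuts 630 km.

Min total: 630 km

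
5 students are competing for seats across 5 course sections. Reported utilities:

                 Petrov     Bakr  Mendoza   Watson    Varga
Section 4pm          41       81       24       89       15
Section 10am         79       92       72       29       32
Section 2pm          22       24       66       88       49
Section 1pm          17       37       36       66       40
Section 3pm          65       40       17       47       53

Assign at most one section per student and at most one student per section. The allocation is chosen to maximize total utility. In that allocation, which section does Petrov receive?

This is the linear assignment problem.
Optimal: Petrov→Section 3pm (65 points), Bakr→Section 10am (92 points), Mendoza→Section 2pm (66 points), Watson→Section 4pm (89 points), Varga→Section 1pm (40 points) — total 65+92+66+89+40 = 352 points.
Swapping Watson↔Mendoza (Watson→Section 2pm 88 points, Mendoza→Section 4pm 24 points) loses 43.
Petrov's own top section is Section 10am (79 points), but forcing Petrov→Section 10am and reassigning the rest optimally gives only 345 points — worse by 7.

Petrov receives Section 3pm.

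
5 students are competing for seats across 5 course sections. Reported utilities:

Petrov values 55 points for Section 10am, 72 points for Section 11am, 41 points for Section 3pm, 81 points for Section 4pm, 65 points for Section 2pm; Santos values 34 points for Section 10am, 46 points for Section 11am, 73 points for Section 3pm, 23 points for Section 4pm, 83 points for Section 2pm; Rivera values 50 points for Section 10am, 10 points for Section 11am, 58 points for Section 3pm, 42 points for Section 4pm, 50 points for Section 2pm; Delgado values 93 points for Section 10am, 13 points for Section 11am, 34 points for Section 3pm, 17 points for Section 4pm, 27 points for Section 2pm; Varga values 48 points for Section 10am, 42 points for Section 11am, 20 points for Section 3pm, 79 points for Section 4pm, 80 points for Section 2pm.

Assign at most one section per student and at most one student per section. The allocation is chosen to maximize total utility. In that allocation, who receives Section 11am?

Petrov receives Section 11am.

Optimal: Petrov→Section 11am (72 points), Santos→Section 2pm (83 points), Rivera→Section 3pm (58 points), Delgado→Section 10am (93 points), Varga→Section 4pm (79 points) — total 72+83+58+93+79 = 385 points.
Max-entry greedy (repeatedly take the single best remaining cell) gives 357 points, worse by 28.
Swapping Rivera↔Santos (Rivera→Section 2pm 50 points, Santos→Section 3pm 73 points) loses 18.
Every other assignment is strictly worse.
Petrov's own top section is Section 4pm (81 points), but forcing Petrov→Section 4pm and reassigning the rest optimally gives only 358 points — worse by 27.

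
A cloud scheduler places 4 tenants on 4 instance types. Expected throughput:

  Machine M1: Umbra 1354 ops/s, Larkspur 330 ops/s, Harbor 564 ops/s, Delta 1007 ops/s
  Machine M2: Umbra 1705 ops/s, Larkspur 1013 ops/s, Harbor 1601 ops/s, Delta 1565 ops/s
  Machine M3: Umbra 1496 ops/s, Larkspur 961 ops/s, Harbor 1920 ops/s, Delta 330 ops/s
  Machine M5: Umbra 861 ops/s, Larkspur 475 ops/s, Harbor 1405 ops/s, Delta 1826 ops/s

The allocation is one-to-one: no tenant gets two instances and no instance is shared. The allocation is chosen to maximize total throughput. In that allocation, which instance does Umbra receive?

This is a one-to-one assignment (maximum-weight bipartite matching).
Optimal: Umbra→Machine M1 (1354 ops/s), Larkspur→Machine M2 (1013 ops/s), Harbor→Machine M3 (1920 ops/s), Delta→Machine M5 (1826 ops/s) — total 1354+1013+1920+1826 = 6113 ops/s.
Max-entry greedy (repeatedly take the single best remaining cell) gives 5781 ops/s, worse by 332.
Swapping Harbor↔Delta (Harbor→Machine M5 1405 ops/s, Delta→Machine M3 330 ops/s) loses 2011.
Umbra's own top instance is Machine M2 (1705 ops/s), but forcing Umbra→Machine M2 and reassigning the rest optimally gives only 5781 ops/s — worse by 332.

Umbra receives Machine M1.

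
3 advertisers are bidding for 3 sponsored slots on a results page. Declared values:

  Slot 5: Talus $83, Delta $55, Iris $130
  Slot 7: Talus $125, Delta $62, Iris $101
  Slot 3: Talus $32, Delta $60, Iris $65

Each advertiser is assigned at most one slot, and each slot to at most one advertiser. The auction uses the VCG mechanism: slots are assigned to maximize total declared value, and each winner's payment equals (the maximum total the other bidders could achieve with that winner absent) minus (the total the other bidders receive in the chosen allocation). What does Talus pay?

Efficient allocation: Talus→Slot 7 ($125), Delta→Slot 3 ($60), Iris→Slot 5 ($130); total welfare W = $315.
Talus receives Slot 7 at value $125, so the others get W − 125 = $190.
Without Talus: best allocation of the remaining 2 bidders over all 3 slots is Delta→Slot 7 ($62), Iris→Slot 5 ($130), total $192.
VCG payment = (others' best without Talus) − (others' welfare with Talus) = 192 − 190 = $2.

Talus pays $2.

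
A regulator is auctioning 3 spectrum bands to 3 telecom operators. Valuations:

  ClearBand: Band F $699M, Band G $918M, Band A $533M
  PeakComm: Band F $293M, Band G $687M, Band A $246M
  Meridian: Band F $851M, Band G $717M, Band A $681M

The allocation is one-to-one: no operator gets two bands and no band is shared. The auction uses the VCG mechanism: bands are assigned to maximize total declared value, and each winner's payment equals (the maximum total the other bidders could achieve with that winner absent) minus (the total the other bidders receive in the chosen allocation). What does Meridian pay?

Meridian pays $166M.

Efficient allocation: ClearBand→Band A ($533M), PeakComm→Band G ($687M), Meridian→Band F ($851M); total welfare W = $2071M.
Meridian receives Band F at value $851M, so the others get W − 851 = $1220M.
Without Meridian: best allocation of the remaining 2 bidders over all 3 bands is ClearBand→Band F ($699M), PeakComm→Band G ($687M), total $1386M.
VCG payment = (others' best without Meridian) − (others' welfare with Meridian) = 1386 − 1220 = $166M.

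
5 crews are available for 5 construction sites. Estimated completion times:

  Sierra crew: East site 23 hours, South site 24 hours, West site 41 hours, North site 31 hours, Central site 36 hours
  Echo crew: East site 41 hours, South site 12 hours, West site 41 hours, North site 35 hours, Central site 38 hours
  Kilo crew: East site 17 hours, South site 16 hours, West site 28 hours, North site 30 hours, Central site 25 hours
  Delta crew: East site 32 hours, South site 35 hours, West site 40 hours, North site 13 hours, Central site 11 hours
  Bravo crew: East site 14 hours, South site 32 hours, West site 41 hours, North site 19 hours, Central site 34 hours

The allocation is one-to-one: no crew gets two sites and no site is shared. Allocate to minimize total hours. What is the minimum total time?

This is a one-to-one assignment (minimum-cost bipartite matching).
Optimal: Sierra crew→East site (23 hours), Echo crew→South site (12 hours), Kilo crew→West site (28 hours), Delta crew→Central site (11 hours), Bravo crew→North site (19 hours) — total 23+12+28+11+19 = 93 hours.
Min-entry greedy (repeatedly take the single cheapest remaining cell) gives 96 hours, worse by 3.

Min total: 93 hours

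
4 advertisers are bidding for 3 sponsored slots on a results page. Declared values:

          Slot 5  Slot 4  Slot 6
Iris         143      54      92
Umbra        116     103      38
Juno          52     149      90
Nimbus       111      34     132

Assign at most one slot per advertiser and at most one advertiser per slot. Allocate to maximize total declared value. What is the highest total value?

Maximum total: $424

Optimal: Iris→Slot 5 ($143), Juno→Slot 4 ($149), Nimbus→Slot 6 ($132) — total 143+149+132 = $424.
Row-greedy (each advertiser in turn takes its best remaining slot) gives $336, worse by 88.
Next-best assignment: Umbra→Slot 5, Juno→Slot 4, Nimbus→Slot 6 = $397.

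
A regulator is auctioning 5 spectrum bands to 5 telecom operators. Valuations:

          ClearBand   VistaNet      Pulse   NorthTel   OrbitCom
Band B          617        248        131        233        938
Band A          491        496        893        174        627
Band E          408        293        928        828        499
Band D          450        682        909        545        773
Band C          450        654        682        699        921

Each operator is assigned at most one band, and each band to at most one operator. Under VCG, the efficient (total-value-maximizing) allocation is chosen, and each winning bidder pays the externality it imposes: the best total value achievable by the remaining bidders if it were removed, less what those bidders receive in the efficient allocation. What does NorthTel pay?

NorthTel pays $35M.

Efficient allocation: ClearBand→Band B ($617M), VistaNet→Band D ($682M), Pulse→Band A ($893M), NorthTel→Band E ($828M), OrbitCom→Band C ($921M); total welfare W = $3941M.
NorthTel receives Band E at value $828M, so the others get W − 828 = $3113M.
Without NorthTel: best allocation of the remaining 4 bidders over all 5 bands is ClearBand→Band B ($617M), VistaNet→Band D ($682M), Pulse→Band E ($928M), OrbitCom→Band C ($921M), total $3148M.
VCG payment = (others' best without NorthTel) − (others' welfare with NorthTel) = 3148 − 3113 = $35M.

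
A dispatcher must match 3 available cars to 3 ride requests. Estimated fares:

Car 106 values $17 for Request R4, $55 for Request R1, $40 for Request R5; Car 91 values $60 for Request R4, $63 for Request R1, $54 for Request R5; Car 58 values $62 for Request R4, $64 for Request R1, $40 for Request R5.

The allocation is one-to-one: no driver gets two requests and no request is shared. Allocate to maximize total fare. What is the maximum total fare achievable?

Optimal: Car 106→Request R1 ($55), Car 91→Request R5 ($54), Car 58→Request R4 ($62) — total 55+54+62 = $171.
Max-entry greedy (repeatedly take the single best remaining cell) gives $164, worse by 7.
Next-best assignment: Car 106→Request R5, Car 91→Request R1, Car 58→Request R4 = $165.
No other one-to-one assignment exceeds $171.

Maximum total: $171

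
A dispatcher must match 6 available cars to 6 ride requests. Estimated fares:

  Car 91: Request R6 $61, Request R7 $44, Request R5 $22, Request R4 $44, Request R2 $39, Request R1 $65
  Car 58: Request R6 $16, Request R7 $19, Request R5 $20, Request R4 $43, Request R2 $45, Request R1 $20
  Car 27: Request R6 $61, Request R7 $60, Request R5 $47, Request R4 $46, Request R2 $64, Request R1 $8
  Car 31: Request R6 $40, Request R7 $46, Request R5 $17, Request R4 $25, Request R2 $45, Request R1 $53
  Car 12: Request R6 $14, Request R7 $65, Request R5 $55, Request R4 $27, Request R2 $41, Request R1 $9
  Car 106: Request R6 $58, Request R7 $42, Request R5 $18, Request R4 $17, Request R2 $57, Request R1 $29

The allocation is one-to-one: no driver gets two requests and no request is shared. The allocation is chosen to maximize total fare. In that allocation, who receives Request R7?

Optimal: Car 91→Request R1 ($65), Car 58→Request R4 ($43), Car 27→Request R2 ($64), Car 31→Request R7 ($46), Car 12→Request R5 ($55), Car 106→Request R6 ($58) — total 65+43+64+46+55+58 = $331.
Max-entry greedy (repeatedly take the single best remaining cell) gives $312, worse by 19.
Next-best assignment: Car 91→Request R6, Car 58→Request R4, Car 27→Request R7, Car 31→Request R1, Car 12→Request R5, Car 106→Request R2 = $329.
Every other assignment is strictly worse.
Car 31's own top request is Request R1 ($53), but forcing Car 31→Request R1 and reassigning the rest optimally gives only $329 — worse by 2.

Car 31 receives Request R7.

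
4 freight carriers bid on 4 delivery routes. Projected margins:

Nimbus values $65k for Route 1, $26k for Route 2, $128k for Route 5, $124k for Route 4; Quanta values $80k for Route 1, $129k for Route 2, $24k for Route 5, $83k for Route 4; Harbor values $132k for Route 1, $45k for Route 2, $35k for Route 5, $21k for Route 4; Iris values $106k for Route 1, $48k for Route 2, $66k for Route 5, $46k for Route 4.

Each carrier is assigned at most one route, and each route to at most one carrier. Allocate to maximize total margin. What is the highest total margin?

Optimal: Nimbus→Route 4 ($124k), Quanta→Route 2 ($129k), Harbor→Route 1 ($132k), Iris→Route 5 ($66k) — total 124+129+132+66 = $451k.
Row-greedy (each carrier in turn takes its best remaining route) gives $435k, worse by 16.
Checked against all permutations: $451k is optimal.

Maximum total: $451k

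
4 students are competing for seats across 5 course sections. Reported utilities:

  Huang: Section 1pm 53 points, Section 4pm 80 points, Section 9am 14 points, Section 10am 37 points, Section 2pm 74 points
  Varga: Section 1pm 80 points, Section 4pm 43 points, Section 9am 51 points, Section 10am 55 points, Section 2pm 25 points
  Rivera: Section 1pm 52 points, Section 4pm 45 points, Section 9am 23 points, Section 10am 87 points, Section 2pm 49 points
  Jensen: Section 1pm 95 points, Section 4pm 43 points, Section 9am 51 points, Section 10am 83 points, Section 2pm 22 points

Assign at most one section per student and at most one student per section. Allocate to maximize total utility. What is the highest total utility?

Maximum total: 313 points

Optimal: Huang→Section 4pm (80 points), Varga→Section 9am (51 points), Rivera→Section 10am (87 points), Jensen→Section 1pm (95 points) — total 80+51+87+95 = 313 points.
Row-greedy (each student in turn takes its best remaining section) gives 298 points, worse by 15.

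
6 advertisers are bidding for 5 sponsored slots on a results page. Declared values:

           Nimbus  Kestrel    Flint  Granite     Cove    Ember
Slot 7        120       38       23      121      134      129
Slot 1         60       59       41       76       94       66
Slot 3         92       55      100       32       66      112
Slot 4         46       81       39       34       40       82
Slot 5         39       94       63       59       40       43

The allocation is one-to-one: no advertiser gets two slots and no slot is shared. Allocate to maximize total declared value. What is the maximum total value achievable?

Maximum total: $491

Optimal: Granite→Slot 7 ($121), Cove→Slot 1 ($94), Flint→Slot 3 ($100), Ember→Slot 4 ($82), Kestrel→Slot 5 ($94) — total 121+94+100+82+94 = $491.
Max-entry greedy (repeatedly take the single best remaining cell) gives $462, worse by 29.
Next-best assignment: Nimbus→Slot 7, Cove→Slot 1, Flint→Slot 3, Ember→Slot 4, Kestrel→Slot 5 = $490.
Checked against all permutations: $491 is optimal.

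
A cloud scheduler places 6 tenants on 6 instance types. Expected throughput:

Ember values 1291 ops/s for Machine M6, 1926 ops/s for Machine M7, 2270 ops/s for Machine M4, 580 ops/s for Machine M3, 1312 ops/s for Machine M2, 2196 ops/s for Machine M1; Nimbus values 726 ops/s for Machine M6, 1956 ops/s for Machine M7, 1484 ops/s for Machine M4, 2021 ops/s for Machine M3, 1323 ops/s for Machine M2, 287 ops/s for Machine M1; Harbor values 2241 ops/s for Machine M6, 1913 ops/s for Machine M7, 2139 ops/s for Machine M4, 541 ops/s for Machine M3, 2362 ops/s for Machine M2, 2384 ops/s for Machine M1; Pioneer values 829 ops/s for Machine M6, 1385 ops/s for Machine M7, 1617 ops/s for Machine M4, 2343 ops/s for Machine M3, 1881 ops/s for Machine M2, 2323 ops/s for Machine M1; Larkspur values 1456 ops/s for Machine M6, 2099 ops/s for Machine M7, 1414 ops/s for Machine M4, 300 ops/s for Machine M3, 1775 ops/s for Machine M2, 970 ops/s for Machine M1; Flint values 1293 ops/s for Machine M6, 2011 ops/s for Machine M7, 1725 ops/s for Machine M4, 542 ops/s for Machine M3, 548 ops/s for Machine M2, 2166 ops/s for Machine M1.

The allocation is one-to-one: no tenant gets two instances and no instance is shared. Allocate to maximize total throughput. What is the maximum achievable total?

Optimal: Ember→Machine M4 (2270 ops/s), Nimbus→Machine M7 (1956 ops/s), Harbor→Machine M6 (2241 ops/s), Pioneer→Machine M3 (2343 ops/s), Larkspur→Machine M2 (1775 ops/s), Flint→Machine M1 (2166 ops/s) — total 2270+1956+2241+2343+1775+2166 = 12751 ops/s.
No other one-to-one assignment exceeds 12751 ops/s.

Max total: 12751 ops/s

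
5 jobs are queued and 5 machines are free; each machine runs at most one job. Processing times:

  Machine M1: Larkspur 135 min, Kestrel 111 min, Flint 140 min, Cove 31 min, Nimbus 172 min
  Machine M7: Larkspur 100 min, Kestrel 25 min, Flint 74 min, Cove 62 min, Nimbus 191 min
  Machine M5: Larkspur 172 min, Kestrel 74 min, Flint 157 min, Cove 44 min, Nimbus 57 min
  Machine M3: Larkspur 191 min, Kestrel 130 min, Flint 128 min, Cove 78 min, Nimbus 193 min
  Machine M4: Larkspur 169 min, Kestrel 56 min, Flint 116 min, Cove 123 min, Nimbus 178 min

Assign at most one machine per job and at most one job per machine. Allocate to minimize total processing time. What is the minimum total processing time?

Minimum total: 372 min

This is the linear assignment problem.
Optimal: Larkspur→Machine M7 (100 min), Kestrel→Machine M4 (56 min), Flint→Machine M3 (128 min), Cove→Machine M1 (31 min), Nimbus→Machine M5 (57 min) — total 100+56+128+31+57 = 372 min.
Column-greedy (each machine in turn goes to its cheapest remaining job) gives 410 min, worse by 38.
Swapping Flint↔Nimbus (Flint→Machine M5 157 min, Nimbus→Machine M3 193 min) adds 165.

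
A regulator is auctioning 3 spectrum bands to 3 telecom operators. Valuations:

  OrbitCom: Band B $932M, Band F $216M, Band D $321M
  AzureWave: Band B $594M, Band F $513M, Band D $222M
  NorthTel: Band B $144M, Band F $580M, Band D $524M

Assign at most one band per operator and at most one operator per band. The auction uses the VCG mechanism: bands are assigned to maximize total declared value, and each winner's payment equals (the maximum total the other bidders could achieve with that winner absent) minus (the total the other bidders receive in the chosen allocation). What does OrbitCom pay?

OrbitCom pays $137M.

Efficient allocation: OrbitCom→Band B ($932M), AzureWave→Band F ($513M), NorthTel→Band D ($524M); total welfare W = $1969M.
OrbitCom receives Band B at value $932M, so the others get W − 932 = $1037M.
Without OrbitCom: best allocation of the remaining 2 bidders over all 3 bands is AzureWave→Band B ($594M), NorthTel→Band F ($580M), total $1174M.
VCG payment = (others' best without OrbitCom) − (others' welfare with OrbitCom) = 1174 − 1037 = $137M.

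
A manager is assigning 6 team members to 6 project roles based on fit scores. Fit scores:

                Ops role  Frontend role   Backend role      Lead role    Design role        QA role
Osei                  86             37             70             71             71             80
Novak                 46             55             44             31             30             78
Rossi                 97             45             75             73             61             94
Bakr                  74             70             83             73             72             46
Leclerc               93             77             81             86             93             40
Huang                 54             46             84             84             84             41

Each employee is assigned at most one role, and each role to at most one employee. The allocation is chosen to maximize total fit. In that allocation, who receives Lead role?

Huang receives Lead role.

Treat this as an assignment problem: match each employee to one role.
Optimal: Osei→Ops role (86 pts), Novak→Frontend role (55 pts), Rossi→QA role (94 pts), Bakr→Backend role (83 pts), Leclerc→Design role (93 pts), Huang→Lead role (84 pts) — total 86+55+94+83+93+84 = 495 pts.
Row-greedy (each employee in turn takes its best remaining role) gives 451 pts, worse by 44.
Swapping Huang↔Bakr (Huang→Backend role 84 pts, Bakr→Lead role 73 pts) loses 10.
No other one-to-one assignment exceeds 495 pts.
Huang's own top role is Backend role (84 pts), but forcing Huang→Backend role and reassigning the rest optimally gives only 493 pts — worse by 2.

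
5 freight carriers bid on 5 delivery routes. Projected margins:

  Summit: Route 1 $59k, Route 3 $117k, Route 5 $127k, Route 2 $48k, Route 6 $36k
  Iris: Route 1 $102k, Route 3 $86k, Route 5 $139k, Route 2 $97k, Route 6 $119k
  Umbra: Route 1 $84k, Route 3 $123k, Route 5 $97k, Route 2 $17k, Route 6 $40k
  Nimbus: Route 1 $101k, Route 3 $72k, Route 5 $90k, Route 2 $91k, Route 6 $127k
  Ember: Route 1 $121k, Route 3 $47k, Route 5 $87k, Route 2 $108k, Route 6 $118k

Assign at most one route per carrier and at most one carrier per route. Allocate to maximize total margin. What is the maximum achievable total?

Max total: $595k

Treat this as an assignment problem: match each carrier to one route.
Optimal: Summit→Route 5 ($127k), Iris→Route 2 ($97k), Umbra→Route 3 ($123k), Nimbus→Route 6 ($127k), Ember→Route 1 ($121k) — total 127+97+123+127+121 = $595k.
Row-greedy (each carrier in turn takes its best remaining route) gives $578k, worse by 17.
Swapping Summit↔Iris (Summit→Route 2 $48k, Iris→Route 5 $139k) loses 37.
Every other assignment is strictly worse.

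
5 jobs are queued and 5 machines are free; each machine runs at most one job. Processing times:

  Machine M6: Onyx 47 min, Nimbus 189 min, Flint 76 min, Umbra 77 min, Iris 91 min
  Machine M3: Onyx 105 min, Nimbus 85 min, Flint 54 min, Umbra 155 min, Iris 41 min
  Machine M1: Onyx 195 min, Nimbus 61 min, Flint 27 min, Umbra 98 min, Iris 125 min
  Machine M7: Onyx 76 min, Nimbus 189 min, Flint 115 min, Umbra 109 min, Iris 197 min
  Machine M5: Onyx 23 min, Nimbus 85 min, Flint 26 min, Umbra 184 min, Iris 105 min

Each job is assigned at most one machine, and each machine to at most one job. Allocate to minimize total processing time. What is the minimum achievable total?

Min total: 281 min

Optimal: Onyx→Machine M7 (76 min), Nimbus→Machine M1 (61 min), Flint→Machine M5 (26 min), Umbra→Machine M6 (77 min), Iris→Machine M3 (41 min) — total 76+61+26+77+41 = 281 min.
Min-entry greedy (repeatedly take the single cheapest remaining cell) gives 357 min, worse by 76.
Swapping Nimbus↔Umbra (Nimbus→Machine M6 189 min, Umbra→Machine M1 98 min) adds 149.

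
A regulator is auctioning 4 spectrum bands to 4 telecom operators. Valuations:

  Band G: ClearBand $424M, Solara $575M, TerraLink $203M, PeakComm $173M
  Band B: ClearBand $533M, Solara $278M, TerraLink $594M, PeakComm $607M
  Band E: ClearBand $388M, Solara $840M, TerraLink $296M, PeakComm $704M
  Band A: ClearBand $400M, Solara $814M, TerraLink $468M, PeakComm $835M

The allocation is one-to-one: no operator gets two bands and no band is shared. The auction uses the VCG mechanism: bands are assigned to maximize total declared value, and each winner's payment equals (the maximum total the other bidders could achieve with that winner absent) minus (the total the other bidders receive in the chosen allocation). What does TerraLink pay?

TerraLink pays $109M.

Efficient allocation: ClearBand→Band G ($424M), Solara→Band E ($840M), TerraLink→Band B ($594M), PeakComm→Band A ($835M); total welfare W = $2693M.
TerraLink receives Band B at value $594M, so the others get W − 594 = $2099M.
Without TerraLink: best allocation of the remaining 3 bidders over all 4 bands is ClearBand→Band B ($533M), Solara→Band E ($840M), PeakComm→Band A ($835M), total $2208M.
VCG payment = (others' best without TerraLink) − (others' welfare with TerraLink) = 2208 − 2099 = $109M.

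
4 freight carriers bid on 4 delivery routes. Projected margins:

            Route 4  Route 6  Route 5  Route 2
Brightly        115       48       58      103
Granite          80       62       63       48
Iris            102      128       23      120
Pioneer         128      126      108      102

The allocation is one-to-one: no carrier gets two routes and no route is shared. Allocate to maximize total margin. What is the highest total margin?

Treat this as an assignment problem: match each carrier to one route.
Optimal: Brightly→Route 4 ($115k), Granite→Route 5 ($63k), Iris→Route 2 ($120k), Pioneer→Route 6 ($126k) — total 115+63+120+126 = $424k.
Row-greedy (each carrier in turn takes its best remaining route) gives $408k, worse by 16.
Checked against all permutations: $424k is optimal.

Maximum total: $424k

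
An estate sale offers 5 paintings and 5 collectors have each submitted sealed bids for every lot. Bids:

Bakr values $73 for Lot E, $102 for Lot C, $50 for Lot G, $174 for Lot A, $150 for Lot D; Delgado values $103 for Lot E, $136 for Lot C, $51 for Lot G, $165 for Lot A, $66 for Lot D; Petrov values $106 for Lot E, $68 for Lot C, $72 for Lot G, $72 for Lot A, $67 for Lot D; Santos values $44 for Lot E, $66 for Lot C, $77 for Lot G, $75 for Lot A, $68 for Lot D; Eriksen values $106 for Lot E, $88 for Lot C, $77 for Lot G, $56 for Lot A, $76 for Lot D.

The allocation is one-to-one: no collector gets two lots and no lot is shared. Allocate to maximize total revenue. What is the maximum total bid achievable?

Max total: $586

Optimal: Bakr→Lot D ($150), Delgado→Lot A ($165), Petrov→Lot E ($106), Santos→Lot G ($77), Eriksen→Lot C ($88) — total 150+165+106+77+88 = $586.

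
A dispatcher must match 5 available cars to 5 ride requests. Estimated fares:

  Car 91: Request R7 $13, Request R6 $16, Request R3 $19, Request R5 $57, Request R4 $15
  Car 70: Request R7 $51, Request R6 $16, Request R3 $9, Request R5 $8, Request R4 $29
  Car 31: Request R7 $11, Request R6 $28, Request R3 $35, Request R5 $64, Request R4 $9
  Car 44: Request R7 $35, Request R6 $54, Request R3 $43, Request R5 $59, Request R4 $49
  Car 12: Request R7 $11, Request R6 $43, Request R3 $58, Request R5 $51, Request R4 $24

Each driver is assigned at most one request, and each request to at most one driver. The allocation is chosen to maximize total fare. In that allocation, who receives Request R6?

Treat this as an assignment problem: match each driver to one request.
Optimal: Car 91→Request R5 ($57), Car 70→Request R7 ($51), Car 31→Request R6 ($28), Car 44→Request R4 ($49), Car 12→Request R3 ($58) — total 57+51+28+49+58 = $243.
Column-greedy (each request in turn goes to its best remaining driver) gives $242, worse by 1.
No other one-to-one assignment exceeds $243.
Car 31's own top request is Request R5 ($64), but forcing Car 31→Request R5 and reassigning the rest optimally gives only $242 — worse by 1.

Car 31 receives Request R6.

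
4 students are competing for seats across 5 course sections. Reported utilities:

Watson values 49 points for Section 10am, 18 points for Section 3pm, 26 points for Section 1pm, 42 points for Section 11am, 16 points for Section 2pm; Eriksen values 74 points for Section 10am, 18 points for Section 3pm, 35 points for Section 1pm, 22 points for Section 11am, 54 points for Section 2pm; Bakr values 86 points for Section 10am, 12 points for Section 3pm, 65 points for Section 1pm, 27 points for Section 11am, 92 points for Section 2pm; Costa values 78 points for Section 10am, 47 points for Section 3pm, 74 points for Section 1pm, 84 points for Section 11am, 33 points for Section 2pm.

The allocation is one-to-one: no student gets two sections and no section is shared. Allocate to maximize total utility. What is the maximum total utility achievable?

This is a one-to-one assignment (maximum-weight bipartite matching).
Optimal: Watson→Section 11am (42 points), Eriksen→Section 10am (74 points), Bakr→Section 2pm (92 points), Costa→Section 1pm (74 points) — total 42+74+92+74 = 282 points.
Column-greedy (each section in turn goes to its best remaining student) gives 210 points, worse by 72.
Swapping Costa↔Watson (Costa→Section 11am 84 points, Watson→Section 1pm 26 points) loses 6.
Checked against all permutations: 282 points is optimal.

Max total: 282 points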